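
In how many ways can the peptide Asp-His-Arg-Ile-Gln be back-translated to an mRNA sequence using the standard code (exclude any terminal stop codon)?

144

Asp: 2 codons.
His: 2 codons.
Arg: 6 codons.
Ile: 3 codons.
Gln: 2 codons.
2 × 2 × 6 × 3 × 2 = 144.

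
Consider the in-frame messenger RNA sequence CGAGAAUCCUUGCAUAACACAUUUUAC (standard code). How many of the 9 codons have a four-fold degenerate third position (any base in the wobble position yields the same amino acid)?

3

Codon 1 CGA (Arg): third position 4-fold.
Codon 2 GAA (Glu): third position 2-fold.
Codon 3 UCC (Ser): third position 4-fold.
Codon 4 UUG (Leu): third position 2-fold.
Codon 5 CAU (His): third position 2-fold.
Codon 6 AAC (Asn): third position 2-fold.
Codon 7 ACA (Thr): third position 4-fold.
Codon 8 UUU (Phe): third position 2-fold.
Codon 9 UAC (Tyr): third position 2-fold.
Four-fold degenerate third positions: 3.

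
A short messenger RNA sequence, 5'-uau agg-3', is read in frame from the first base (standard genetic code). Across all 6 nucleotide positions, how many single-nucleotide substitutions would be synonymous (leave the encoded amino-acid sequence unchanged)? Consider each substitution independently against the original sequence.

3

Codon 1 (UAU, Tyr): 1 synonymous substitution.
Codon 2 (AGG, Arg): 2 synonymous substitutions.
Total: 1 + 2 = 3.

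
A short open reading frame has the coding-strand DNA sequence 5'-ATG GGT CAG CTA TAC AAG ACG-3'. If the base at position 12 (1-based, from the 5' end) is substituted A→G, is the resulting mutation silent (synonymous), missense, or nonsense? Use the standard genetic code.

Position 12 falls in codon 4: CTA → Leu.
After the substitution the codon is CTG → Leu.
Both encode Leu, so the change is synonymous.

silent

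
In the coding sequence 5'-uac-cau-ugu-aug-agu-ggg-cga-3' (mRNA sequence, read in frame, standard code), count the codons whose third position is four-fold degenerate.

Codon 1 UAC (Tyr): third position 2-fold.
Codon 2 CAU (His): third position 2-fold.
Codon 3 UGU (Cys): third position 2-fold.
Codon 4 AUG (Met): third position 1-fold.
Codon 5 AGU (Ser): third position 2-fold.
Codon 6 GGG (Gly): third position 4-fold.
Codon 7 CGA (Arg): third position 4-fold.
Four-fold degenerate third positions: 2.

2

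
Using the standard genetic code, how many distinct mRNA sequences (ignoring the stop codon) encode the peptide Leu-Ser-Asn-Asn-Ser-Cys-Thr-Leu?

Leu: 6 codons.
Ser: 6 codons.
Asn: 2 codons.
Asn: 2 codons.
Ser: 6 codons.
Cys: 2 codons.
Thr: 4 codons.
Leu: 6 codons.
6 × 6 × 2 × 2 × 6 × 2 × 4 × 6 = 41472.

41472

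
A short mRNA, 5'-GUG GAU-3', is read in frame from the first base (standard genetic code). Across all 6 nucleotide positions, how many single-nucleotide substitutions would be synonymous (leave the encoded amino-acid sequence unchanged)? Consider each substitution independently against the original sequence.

Codon 1 (GUG, Val): 3 synonymous substitutions.
Codon 2 (GAU, Asp): 1 synonymous substitution.
Total: 3 + 1 = 4.

4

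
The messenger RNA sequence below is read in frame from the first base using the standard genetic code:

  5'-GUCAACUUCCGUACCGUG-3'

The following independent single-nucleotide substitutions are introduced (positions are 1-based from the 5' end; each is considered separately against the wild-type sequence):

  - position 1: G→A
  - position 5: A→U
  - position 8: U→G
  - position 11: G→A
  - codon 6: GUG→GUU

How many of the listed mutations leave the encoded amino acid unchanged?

Codon 1: GUC (Val) → AUC (Ile) — missense.
Codon 2: AAC (Asn) → AUC (Ile) — missense.
Codon 3: UUC (Phe) → UGC (Cys) — missense.
Codon 4: CGU (Arg) → CAU (His) — missense.
Codon 6: GUG (Val) → GUU (Val) — synonymous.
Synonymous: 1 of 5.

1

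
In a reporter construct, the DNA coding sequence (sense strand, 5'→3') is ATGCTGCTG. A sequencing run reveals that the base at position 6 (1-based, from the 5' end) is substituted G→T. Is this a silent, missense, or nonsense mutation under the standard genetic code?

Position 6 falls in codon 2: CTG → Leu.
After the substitution the codon is CTT → Leu.
Both encode Leu, so the change is synonymous.

silent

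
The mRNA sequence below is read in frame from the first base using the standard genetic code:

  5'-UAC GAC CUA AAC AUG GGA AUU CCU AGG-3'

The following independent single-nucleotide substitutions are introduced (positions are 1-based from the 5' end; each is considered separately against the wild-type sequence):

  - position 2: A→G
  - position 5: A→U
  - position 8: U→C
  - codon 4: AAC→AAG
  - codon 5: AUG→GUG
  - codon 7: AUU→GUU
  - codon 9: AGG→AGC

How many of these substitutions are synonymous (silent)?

0

Codon 1: UAC (Tyr) → UGC (Cys) — missense.
Codon 2: GAC (Asp) → GUC (Val) — missense.
Codon 3: CUA (Leu) → CCA (Pro) — missense.
Codon 4: AAC (Asn) → AAG (Lys) — missense.
Codon 5: AUG (Met) → GUG (Val) — missense.
Codon 7: AUU (Ile) → GUU (Val) — missense.
Codon 9: AGG (Arg) → AGC (Ser) — missense.
Synonymous: 0 of 7.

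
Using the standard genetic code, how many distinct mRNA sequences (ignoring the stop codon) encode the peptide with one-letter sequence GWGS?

Gly: 4 codons.
Trp: 1 codon.
Gly: 4 codons.
Ser: 6 codons.
4 × 1 × 4 × 6 = 96.

96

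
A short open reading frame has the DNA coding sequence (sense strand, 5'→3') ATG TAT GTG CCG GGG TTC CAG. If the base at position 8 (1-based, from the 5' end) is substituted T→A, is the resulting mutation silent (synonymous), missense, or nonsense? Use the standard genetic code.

missense

Position 8 falls in codon 3: GTG → Val.
After the substitution the codon is GAG → Glu.
Val ≠ Glu, so this is a missense mutation.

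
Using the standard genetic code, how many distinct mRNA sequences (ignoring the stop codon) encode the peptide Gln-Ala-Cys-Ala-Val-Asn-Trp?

512

Gln: 2 codons.
Ala: 4 codons.
Cys: 2 codons.
Ala: 4 codons.
Val: 4 codons.
Asn: 2 codons.
Trp: 1 codon.
2 × 4 × 2 × 4 × 4 × 2 × 1 = 512.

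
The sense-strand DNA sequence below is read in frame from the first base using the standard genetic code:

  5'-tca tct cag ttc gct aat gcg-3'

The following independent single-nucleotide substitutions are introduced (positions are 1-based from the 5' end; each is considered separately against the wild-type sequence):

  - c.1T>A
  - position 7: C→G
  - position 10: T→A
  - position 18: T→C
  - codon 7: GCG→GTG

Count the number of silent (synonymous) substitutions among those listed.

1

Codon 1: TCA (Ser) → ACA (Thr) — missense.
Codon 3: CAG (Gln) → GAG (Glu) — missense.
Codon 4: TTC (Phe) → ATC (Ile) — missense.
Codon 6: AAT (Asn) → AAC (Asn) — synonymous.
Codon 7: GCG (Ala) → GTG (Val) — missense.
Synonymous: 1 of 5.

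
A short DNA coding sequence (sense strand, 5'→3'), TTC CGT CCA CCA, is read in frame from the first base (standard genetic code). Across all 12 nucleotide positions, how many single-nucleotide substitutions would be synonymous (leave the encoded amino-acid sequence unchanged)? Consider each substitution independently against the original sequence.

10

Codon 1 (TTC, Phe): 1 synonymous substitution.
Codon 2 (CGT, Arg): 3 synonymous substitutions.
Codon 3 (CCA, Pro): 3 synonymous substitutions.
Codon 4 (CCA, Pro): 3 synonymous substitutions.
Total: 1 + 3 + 3 + 3 = 10.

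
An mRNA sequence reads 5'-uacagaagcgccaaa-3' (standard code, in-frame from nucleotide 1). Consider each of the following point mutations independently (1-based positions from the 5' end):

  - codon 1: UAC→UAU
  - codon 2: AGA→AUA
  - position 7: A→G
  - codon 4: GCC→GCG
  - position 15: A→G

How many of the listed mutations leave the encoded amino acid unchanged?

Codon 1: UAC (Tyr) → UAU (Tyr) — synonymous.
Codon 2: AGA (Arg) → AUA (Ile) — missense.
Codon 3: AGC (Ser) → GGC (Gly) — missense.
Codon 4: GCC (Ala) → GCG (Ala) — synonymous.
Codon 5: AAA (Lys) → AAG (Lys) — synonymous.
Synonymous: 3 of 5.

3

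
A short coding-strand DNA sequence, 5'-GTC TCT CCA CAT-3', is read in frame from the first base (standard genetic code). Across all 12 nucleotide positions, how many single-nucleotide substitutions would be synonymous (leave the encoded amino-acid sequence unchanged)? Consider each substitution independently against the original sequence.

Codon 1 (GTC, Val): 3 synonymous substitutions.
Codon 2 (TCT, Ser): 3 synonymous substitutions.
Codon 3 (CCA, Pro): 3 synonymous substitutions.
Codon 4 (CAT, His): 1 synonymous substitution.
Total: 3 + 3 + 3 + 1 = 10.

10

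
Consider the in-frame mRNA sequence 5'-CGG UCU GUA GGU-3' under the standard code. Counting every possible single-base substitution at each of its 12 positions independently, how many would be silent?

Codon 1 (CGG, Arg): 4 synonymous substitutions.
Codon 2 (UCU, Ser): 3 synonymous substitutions.
Codon 3 (GUA, Val): 3 synonymous substitutions.
Codon 4 (GGU, Gly): 3 synonymous substitutions.
Total: 4 + 3 + 3 + 3 = 13.

13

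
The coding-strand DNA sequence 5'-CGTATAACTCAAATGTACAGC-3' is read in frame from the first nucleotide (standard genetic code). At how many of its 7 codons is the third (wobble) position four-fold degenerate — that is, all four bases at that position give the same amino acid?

2

Codon 1 CGT (Arg): third position 4-fold.
Codon 2 ATA (Ile): third position 3-fold.
Codon 3 ACT (Thr): third position 4-fold.
Codon 4 CAA (Gln): third position 2-fold.
Codon 5 ATG (Met): third position 1-fold.
Codon 6 TAC (Tyr): third position 2-fold.
Codon 7 AGC (Ser): third position 2-fold.
Four-fold degenerate third positions: 2.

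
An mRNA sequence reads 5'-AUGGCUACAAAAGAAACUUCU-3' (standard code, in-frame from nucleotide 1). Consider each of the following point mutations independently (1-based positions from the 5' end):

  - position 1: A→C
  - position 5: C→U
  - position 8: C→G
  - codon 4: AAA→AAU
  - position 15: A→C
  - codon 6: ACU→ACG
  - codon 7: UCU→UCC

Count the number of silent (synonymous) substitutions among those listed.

2

Codon 1: AUG (Met) → CUG (Leu) — missense.
Codon 2: GCU (Ala) → GUU (Val) — missense.
Codon 3: ACA (Thr) → AGA (Arg) — missense.
Codon 4: AAA (Lys) → AAU (Asn) — missense.
Codon 5: GAA (Glu) → GAC (Asp) — missense.
Codon 6: ACU (Thr) → ACG (Thr) — synonymous.
Codon 7: UCU (Ser) → UCC (Ser) — synonymous.
Synonymous: 2 of 7.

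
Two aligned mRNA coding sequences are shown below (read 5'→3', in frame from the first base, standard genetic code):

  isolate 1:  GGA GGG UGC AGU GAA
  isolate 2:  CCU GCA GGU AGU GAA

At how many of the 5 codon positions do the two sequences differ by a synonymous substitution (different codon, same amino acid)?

0

Codon 1: GGA Gly / CCU Pro — nonsynonymous.
Codon 2: GGG Gly / GCA Ala — nonsynonymous.
Codon 3: UGC Cys / GGU Gly — nonsynonymous.
Codon 4: AGU Ser / AGU Ser — identical.
Codon 5: GAA Glu / GAA Glu — identical.
Synonymous differences: 0.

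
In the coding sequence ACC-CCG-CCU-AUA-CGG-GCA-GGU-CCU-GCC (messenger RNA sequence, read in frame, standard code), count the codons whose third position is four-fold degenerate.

Codon 1 ACC (Thr): third position 4-fold.
Codon 2 CCG (Pro): third position 4-fold.
Codon 3 CCU (Pro): third position 4-fold.
Codon 4 AUA (Ile): third position 3-fold.
Codon 5 CGG (Arg): third position 4-fold.
Codon 6 GCA (Ala): third position 4-fold.
Codon 7 GGU (Gly): third position 4-fold.
Codon 8 CCU (Pro): third position 4-fold.
Codon 9 GCC (Ala): third position 4-fold.
Four-fold degenerate third positions: 8.

8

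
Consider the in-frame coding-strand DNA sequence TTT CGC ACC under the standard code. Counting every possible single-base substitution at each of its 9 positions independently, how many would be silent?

7

Codon 1 (TTT, Phe): 1 synonymous substitution.
Codon 2 (CGC, Arg): 3 synonymous substitutions.
Codon 3 (ACC, Thr): 3 synonymous substitutions.
Total: 1 + 3 + 3 = 7.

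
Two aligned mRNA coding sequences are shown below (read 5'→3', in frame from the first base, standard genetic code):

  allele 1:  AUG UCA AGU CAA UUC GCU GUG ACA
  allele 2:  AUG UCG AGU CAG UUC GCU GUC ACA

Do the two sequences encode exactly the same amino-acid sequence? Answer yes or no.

yes

Codon 1: AUG Met / AUG Met — identical.
Codon 2: UCA Ser / UCG Ser — synonymous.
Codon 3: AGU Ser / AGU Ser — identical.
Codon 4: CAA Gln / CAG Gln — synonymous.
Codon 5: UUC Phe / UUC Phe — identical.
Codon 6: GCU Ala / GCU Ala — identical.
Codon 7: GUG Val / GUC Val — synonymous.
Codon 8: ACA Thr / ACA Thr — identical.
Nonsynonymous differences: 0 → same protein.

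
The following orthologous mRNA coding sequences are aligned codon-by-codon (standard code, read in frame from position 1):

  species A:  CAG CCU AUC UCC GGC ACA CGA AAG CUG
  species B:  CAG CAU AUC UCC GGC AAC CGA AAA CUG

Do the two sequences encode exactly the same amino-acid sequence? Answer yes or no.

Codon 1: CAG Gln / CAG Gln — identical.
Codon 2: CCU Pro / CAU His — nonsynonymous.
Codon 3: AUC Ile / AUC Ile — identical.
Codon 4: UCC Ser / UCC Ser — identical.
Codon 5: GGC Gly / GGC Gly — identical.
Codon 6: ACA Thr / AAC Asn — nonsynonymous.
Codon 7: CGA Arg / CGA Arg — identical.
Codon 8: AAG Lys / AAA Lys — synonymous.
Codon 9: CUG Leu / CUG Leu — identical.
Nonsynonymous differences: 2 → different protein.

no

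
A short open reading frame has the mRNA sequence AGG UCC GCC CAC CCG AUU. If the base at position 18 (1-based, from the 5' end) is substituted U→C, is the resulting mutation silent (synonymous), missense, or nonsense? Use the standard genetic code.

Position 18 falls in codon 6: AUU → Ile.
After the substitution the codon is AUC → Ile.
Both encode Ile, so the change is synonymous.

silent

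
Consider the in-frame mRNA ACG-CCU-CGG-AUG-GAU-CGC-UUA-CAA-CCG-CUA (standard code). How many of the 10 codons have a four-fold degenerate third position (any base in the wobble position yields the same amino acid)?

Codon 1 ACG (Thr): third position 4-fold.
Codon 2 CCU (Pro): third position 4-fold.
Codon 3 CGG (Arg): third position 4-fold.
Codon 4 AUG (Met): third position 1-fold.
Codon 5 GAU (Asp): third position 2-fold.
Codon 6 CGC (Arg): third position 4-fold.
Codon 7 UUA (Leu): third position 2-fold.
Codon 8 CAA (Gln): third position 2-fold.
Codon 9 CCG (Pro): third position 4-fold.
Codon 10 CUA (Leu): third position 4-fold.
Four-fold degenerate third positions: 6.

6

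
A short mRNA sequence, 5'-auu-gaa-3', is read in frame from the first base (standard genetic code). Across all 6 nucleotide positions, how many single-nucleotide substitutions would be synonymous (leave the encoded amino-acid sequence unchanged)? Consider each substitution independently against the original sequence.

Codon 1 (AUU, Ile): 2 synonymous substitutions.
Codon 2 (GAA, Glu): 1 synonymous substitution.
Total: 2 + 1 = 3.

3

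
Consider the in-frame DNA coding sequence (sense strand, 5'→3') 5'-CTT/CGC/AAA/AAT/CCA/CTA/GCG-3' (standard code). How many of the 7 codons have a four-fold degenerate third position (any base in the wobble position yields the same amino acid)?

Codon 1 CTT (Leu): third position 4-fold.
Codon 2 CGC (Arg): third position 4-fold.
Codon 3 AAA (Lys): third position 2-fold.
Codon 4 AAT (Asn): third position 2-fold.
Codon 5 CCA (Pro): third position 4-fold.
Codon 6 CTA (Leu): third position 4-fold.
Codon 7 GCG (Ala): third position 4-fold.
Four-fold degenerate third positions: 5.

5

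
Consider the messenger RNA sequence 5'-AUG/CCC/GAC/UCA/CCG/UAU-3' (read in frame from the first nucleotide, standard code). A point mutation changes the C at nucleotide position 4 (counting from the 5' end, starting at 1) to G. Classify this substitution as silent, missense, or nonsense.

Position 4 falls in codon 2: CCC → Pro.
After the substitution the codon is GCC → Ala.
Pro ≠ Ala, so this is a missense mutation.

missense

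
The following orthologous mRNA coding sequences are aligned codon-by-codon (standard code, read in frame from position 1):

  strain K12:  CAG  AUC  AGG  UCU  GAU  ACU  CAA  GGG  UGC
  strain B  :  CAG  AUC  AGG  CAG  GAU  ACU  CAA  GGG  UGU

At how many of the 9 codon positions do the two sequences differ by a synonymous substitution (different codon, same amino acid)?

Codon 1: CAG Gln / CAG Gln — identical.
Codon 2: AUC Ile / AUC Ile — identical.
Codon 3: AGG Arg / AGG Arg — identical.
Codon 4: UCU Ser / CAG Gln — nonsynonymous.
Codon 5: GAU Asp / GAU Asp — identical.
Codon 6: ACU Thr / ACU Thr — identical.
Codon 7: CAA Gln / CAA Gln — identical.
Codon 8: GGG Gly / GGG Gly — identical.
Codon 9: UGC Cys / UGU Cys — synonymous.
Synonymous differences: 1.

1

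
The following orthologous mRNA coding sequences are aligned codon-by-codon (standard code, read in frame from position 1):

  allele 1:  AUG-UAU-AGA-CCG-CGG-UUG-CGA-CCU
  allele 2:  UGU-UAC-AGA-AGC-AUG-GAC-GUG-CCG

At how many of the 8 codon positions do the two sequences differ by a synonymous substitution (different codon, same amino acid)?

2

Codon 1: AUG Met / UGU Cys — nonsynonymous.
Codon 2: UAU Tyr / UAC Tyr — synonymous.
Codon 3: AGA Arg / AGA Arg — identical.
Codon 4: CCG Pro / AGC Ser — nonsynonymous.
Codon 5: CGG Arg / AUG Met — nonsynonymous.
Codon 6: UUG Leu / GAC Asp — nonsynonymous.
Codon 7: CGA Arg / GUG Val — nonsynonymous.
Codon 8: CCU Pro / CCG Pro — synonymous.
Synonymous differences: 2.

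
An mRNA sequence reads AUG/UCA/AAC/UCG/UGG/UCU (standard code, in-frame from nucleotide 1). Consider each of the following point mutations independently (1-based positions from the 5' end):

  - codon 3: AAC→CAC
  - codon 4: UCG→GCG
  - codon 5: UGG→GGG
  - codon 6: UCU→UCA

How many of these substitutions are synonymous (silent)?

1

Codon 3: AAC (Asn) → CAC (His) — missense.
Codon 4: UCG (Ser) → GCG (Ala) — missense.
Codon 5: UGG (Trp) → GGG (Gly) — missense.
Codon 6: UCU (Ser) → UCA (Ser) — synonymous.
Synonymous: 1 of 4.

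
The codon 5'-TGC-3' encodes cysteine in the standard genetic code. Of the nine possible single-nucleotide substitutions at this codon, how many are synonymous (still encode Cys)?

1

Position 1: none → 0 synonymous.
Position 2: none → 0 synonymous.
Position 3: TGT → 1 synonymous.
Total: 0 + 0 + 1 = 1.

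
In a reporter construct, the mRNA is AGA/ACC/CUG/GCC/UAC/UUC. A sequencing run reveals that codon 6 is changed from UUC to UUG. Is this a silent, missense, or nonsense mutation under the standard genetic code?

missense

Position 18 falls in codon 6: UUC → Phe.
After the substitution the codon is UUG → Leu.
Phe ≠ Leu, so this is a missense mutation.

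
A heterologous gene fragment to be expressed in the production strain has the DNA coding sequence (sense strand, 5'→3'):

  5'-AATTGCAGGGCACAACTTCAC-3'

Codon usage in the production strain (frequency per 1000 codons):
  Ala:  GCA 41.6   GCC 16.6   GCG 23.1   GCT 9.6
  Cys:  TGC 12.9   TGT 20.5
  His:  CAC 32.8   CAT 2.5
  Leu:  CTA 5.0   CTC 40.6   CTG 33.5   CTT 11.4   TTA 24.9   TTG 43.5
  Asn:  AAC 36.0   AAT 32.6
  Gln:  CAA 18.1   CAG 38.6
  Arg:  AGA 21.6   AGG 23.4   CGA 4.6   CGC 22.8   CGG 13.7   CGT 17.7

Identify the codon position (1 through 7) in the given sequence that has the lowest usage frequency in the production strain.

6

Codon 1 AAT (Asn): 32.6 per 1000.
Codon 2 TGC (Cys): 12.9 per 1000.
Codon 3 AGG (Arg): 23.4 per 1000.
Codon 4 GCA (Ala): 41.6 per 1000.
Codon 5 CAA (Gln): 18.1 per 1000.
Codon 6 CTT (Leu): 11.4 per 1000.
Codon 7 CAC (His): 32.8 per 1000.
Lowest frequency is 11.4 at codon 6.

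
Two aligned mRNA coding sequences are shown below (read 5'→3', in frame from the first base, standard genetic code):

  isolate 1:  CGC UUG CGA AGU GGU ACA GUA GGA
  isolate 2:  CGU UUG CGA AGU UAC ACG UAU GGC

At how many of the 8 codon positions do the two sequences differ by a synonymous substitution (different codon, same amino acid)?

Codon 1: CGC Arg / CGU Arg — synonymous.
Codon 2: UUG Leu / UUG Leu — identical.
Codon 3: CGA Arg / CGA Arg — identical.
Codon 4: AGU Ser / AGU Ser — identical.
Codon 5: GGU Gly / UAC Tyr — nonsynonymous.
Codon 6: ACA Thr / ACG Thr — synonymous.
Codon 7: GUA Val / UAU Tyr — nonsynonymous.
Codon 8: GGA Gly / GGC Gly — synonymous.
Synonymous differences: 3.

3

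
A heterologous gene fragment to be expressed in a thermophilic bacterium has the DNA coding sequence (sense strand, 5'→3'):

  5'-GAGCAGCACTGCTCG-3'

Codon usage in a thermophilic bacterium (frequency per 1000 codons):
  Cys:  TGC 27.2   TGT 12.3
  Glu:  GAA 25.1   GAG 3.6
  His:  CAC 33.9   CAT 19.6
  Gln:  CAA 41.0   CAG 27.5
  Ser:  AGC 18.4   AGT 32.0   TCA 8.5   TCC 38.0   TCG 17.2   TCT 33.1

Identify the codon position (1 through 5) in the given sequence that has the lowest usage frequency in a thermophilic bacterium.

1

Codon 1 GAG (Glu): 3.6 per 1000.
Codon 2 CAG (Gln): 27.5 per 1000.
Codon 3 CAC (His): 33.9 per 1000.
Codon 4 TGC (Cys): 27.2 per 1000.
Codon 5 TCG (Ser): 17.2 per 1000.
Lowest frequency is 3.6 at codon 1.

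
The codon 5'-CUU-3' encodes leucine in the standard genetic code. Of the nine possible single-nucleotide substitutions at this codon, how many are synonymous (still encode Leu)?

3

Position 1: none → 0 synonymous.
Position 2: none → 0 synonymous.
Position 3: CUC, CUA, CUG → 3 synonymous.
Total: 0 + 0 + 3 = 3.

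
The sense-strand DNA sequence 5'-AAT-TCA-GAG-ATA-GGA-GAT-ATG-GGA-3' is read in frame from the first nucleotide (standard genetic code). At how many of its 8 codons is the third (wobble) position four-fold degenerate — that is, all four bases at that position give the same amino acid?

3

Codon 1 AAT (Asn): third position 2-fold.
Codon 2 TCA (Ser): third position 4-fold.
Codon 3 GAG (Glu): third position 2-fold.
Codon 4 ATA (Ile): third position 3-fold.
Codon 5 GGA (Gly): third position 4-fold.
Codon 6 GAT (Asp): third position 2-fold.
Codon 7 ATG (Met): third position 1-fold.
Codon 8 GGA (Gly): third position 4-fold.
Four-fold degenerate third positions: 3.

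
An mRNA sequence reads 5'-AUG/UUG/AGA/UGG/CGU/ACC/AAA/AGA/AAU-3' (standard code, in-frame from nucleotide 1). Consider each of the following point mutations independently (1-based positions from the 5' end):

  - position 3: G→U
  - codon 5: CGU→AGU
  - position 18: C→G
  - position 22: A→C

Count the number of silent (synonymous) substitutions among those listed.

Codon 1: AUG (Met) → AUU (Ile) — missense.
Codon 5: CGU (Arg) → AGU (Ser) — missense.
Codon 6: ACC (Thr) → ACG (Thr) — synonymous.
Codon 8: AGA (Arg) → CGA (Arg) — synonymous.
Synonymous: 2 of 4.

2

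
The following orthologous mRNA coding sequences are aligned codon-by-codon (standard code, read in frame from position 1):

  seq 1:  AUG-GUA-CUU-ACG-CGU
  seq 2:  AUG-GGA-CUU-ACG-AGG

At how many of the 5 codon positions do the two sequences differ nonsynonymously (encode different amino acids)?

Codon 1: AUG Met / AUG Met — identical.
Codon 2: GUA Val / GGA Gly — nonsynonymous.
Codon 3: CUU Leu / CUU Leu — identical.
Codon 4: ACG Thr / ACG Thr — identical.
Codon 5: CGU Arg / AGG Arg — synonymous.
Nonsynonymous differences: 1.

1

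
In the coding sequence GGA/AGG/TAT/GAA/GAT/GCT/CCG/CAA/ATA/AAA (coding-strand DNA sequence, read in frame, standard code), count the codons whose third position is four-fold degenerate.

3

Codon 1 GGA (Gly): third position 4-fold.
Codon 2 AGG (Arg): third position 2-fold.
Codon 3 TAT (Tyr): third position 2-fold.
Codon 4 GAA (Glu): third position 2-fold.
Codon 5 GAT (Asp): third position 2-fold.
Codon 6 GCT (Ala): third position 4-fold.
Codon 7 CCG (Pro): third position 4-fold.
Codon 8 CAA (Gln): third position 2-fold.
Codon 9 ATA (Ile): third position 3-fold.
Codon 10 AAA (Lys): third position 2-fold.
Four-fold degenerate third positions: 3.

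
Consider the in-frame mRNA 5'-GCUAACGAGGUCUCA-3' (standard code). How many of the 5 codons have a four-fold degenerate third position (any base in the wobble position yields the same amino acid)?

Codon 1 GCU (Ala): third position 4-fold.
Codon 2 AAC (Asn): third position 2-fold.
Codon 3 GAG (Glu): third position 2-fold.
Codon 4 GUC (Val): third position 4-fold.
Codon 5 UCA (Ser): third position 4-fold.
Four-fold degenerate third positions: 3.

3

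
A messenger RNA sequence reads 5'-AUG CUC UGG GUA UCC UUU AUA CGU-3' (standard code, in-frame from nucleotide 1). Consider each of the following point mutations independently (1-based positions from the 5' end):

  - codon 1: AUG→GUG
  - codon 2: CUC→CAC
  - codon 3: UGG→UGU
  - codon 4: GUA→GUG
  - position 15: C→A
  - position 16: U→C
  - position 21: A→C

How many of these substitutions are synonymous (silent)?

3

Codon 1: AUG (Met) → GUG (Val) — missense.
Codon 2: CUC (Leu) → CAC (His) — missense.
Codon 3: UGG (Trp) → UGU (Cys) — missense.
Codon 4: GUA (Val) → GUG (Val) — synonymous.
Codon 5: UCC (Ser) → UCA (Ser) — synonymous.
Codon 6: UUU (Phe) → CUU (Leu) — missense.
Codon 7: AUA (Ile) → AUC (Ile) — synonymous.
Synonymous: 3 of 7.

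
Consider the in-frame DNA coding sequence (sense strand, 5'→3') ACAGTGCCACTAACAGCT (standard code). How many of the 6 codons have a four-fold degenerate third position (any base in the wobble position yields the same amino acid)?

Codon 1 ACA (Thr): third position 4-fold.
Codon 2 GTG (Val): third position 4-fold.
Codon 3 CCA (Pro): third position 4-fold.
Codon 4 CTA (Leu): third position 4-fold.
Codon 5 ACA (Thr): third position 4-fold.
Codon 6 GCT (Ala): third position 4-fold.
Four-fold degenerate third positions: 6.

6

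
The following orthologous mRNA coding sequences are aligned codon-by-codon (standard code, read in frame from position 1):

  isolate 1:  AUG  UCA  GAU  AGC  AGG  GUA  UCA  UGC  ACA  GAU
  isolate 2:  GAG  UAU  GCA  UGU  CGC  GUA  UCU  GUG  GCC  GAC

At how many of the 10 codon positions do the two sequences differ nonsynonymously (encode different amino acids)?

6

Codon 1: AUG Met / GAG Glu — nonsynonymous.
Codon 2: UCA Ser / UAU Tyr — nonsynonymous.
Codon 3: GAU Asp / GCA Ala — nonsynonymous.
Codon 4: AGC Ser / UGU Cys — nonsynonymous.
Codon 5: AGG Arg / CGC Arg — synonymous.
Codon 6: GUA Val / GUA Val — identical.
Codon 7: UCA Ser / UCU Ser — synonymous.
Codon 8: UGC Cys / GUG Val — nonsynonymous.
Codon 9: ACA Thr / GCC Ala — nonsynonymous.
Codon 10: GAU Asp / GAC Asp — synonymous.
Nonsynonymous differences: 6.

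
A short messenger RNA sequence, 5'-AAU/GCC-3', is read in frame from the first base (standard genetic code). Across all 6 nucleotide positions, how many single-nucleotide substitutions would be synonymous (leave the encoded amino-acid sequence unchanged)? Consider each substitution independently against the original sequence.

4

Codon 1 (AAU, Asn): 1 synonymous substitution.
Codon 2 (GCC, Ala): 3 synonymous substitutions.
Total: 1 + 3 = 4.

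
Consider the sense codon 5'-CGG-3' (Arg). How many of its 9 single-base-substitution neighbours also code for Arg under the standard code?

Position 1: AGG → 1 synonymous.
Position 2: none → 0 synonymous.
Position 3: CGT, CGC, CGA → 3 synonymous.
Total: 1 + 0 + 3 = 4.

4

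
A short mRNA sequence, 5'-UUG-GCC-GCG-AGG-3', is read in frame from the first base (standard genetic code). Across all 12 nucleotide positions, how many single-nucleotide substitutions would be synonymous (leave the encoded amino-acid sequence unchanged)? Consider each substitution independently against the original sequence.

Codon 1 (UUG, Leu): 2 synonymous substitutions.
Codon 2 (GCC, Ala): 3 synonymous substitutions.
Codon 3 (GCG, Ala): 3 synonymous substitutions.
Codon 4 (AGG, Arg): 2 synonymous substitutions.
Total: 2 + 3 + 3 + 2 = 10.

10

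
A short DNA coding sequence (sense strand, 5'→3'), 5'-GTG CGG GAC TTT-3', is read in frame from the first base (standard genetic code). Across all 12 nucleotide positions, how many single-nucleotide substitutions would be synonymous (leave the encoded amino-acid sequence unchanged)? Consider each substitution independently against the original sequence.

9

Codon 1 (GTG, Val): 3 synonymous substitutions.
Codon 2 (CGG, Arg): 4 synonymous substitutions.
Codon 3 (GAC, Asp): 1 synonymous substitution.
Codon 4 (TTT, Phe): 1 synonymous substitution.
Total: 3 + 4 + 1 + 1 = 9.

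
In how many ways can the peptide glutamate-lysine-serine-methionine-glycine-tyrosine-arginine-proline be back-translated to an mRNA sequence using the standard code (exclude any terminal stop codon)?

Glu: 2 codons.
Lys: 2 codons.
Ser: 6 codons.
Met: 1 codon.
Gly: 4 codons.
Tyr: 2 codons.
Arg: 6 codons.
Pro: 4 codons.
2 × 2 × 6 × 1 × 4 × 2 × 6 × 4 = 4608.

4608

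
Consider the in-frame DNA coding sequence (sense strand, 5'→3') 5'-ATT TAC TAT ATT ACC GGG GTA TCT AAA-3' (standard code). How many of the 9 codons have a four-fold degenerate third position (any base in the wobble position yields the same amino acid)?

Codon 1 ATT (Ile): third position 3-fold.
Codon 2 TAC (Tyr): third position 2-fold.
Codon 3 TAT (Tyr): third position 2-fold.
Codon 4 ATT (Ile): third position 3-fold.
Codon 5 ACC (Thr): third position 4-fold.
Codon 6 GGG (Gly): third position 4-fold.
Codon 7 GTA (Val): third position 4-fold.
Codon 8 TCT (Ser): third position 4-fold.
Codon 9 AAA (Lys): third position 2-fold.
Four-fold degenerate third positions: 4.

4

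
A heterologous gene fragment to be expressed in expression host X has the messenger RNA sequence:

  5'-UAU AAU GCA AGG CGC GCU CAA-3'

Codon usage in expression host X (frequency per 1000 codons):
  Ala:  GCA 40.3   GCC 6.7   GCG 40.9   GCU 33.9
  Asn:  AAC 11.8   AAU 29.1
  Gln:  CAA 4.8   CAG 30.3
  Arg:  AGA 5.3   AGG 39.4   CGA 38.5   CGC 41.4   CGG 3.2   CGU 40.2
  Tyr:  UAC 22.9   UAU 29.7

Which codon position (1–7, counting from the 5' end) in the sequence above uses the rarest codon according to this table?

7

Codon 1 UAU (Tyr): 29.7 per 1000.
Codon 2 AAU (Asn): 29.1 per 1000.
Codon 3 GCA (Ala): 40.3 per 1000.
Codon 4 AGG (Arg): 39.4 per 1000.
Codon 5 CGC (Arg): 41.4 per 1000.
Codon 6 GCU (Ala): 33.9 per 1000.
Codon 7 CAA (Gln): 4.8 per 1000.
Lowest frequency is 4.8 at codon 7.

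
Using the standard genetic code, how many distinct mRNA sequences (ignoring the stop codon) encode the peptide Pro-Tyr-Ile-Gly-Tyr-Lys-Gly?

Pro: 4 codons.
Tyr: 2 codons.
Ile: 3 codons.
Gly: 4 codons.
Tyr: 2 codons.
Lys: 2 codons.
Gly: 4 codons.
4 × 2 × 3 × 4 × 2 × 2 × 4 = 1536.

1536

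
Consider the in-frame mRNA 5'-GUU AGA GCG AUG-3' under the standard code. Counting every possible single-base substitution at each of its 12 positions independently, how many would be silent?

Codon 1 (GUU, Val): 3 synonymous substitutions.
Codon 2 (AGA, Arg): 2 synonymous substitutions.
Codon 3 (GCG, Ala): 3 synonymous substitutions.
Codon 4 (AUG, Met): 0 synonymous substitutions.
Total: 3 + 2 + 3 + 0 = 8.

8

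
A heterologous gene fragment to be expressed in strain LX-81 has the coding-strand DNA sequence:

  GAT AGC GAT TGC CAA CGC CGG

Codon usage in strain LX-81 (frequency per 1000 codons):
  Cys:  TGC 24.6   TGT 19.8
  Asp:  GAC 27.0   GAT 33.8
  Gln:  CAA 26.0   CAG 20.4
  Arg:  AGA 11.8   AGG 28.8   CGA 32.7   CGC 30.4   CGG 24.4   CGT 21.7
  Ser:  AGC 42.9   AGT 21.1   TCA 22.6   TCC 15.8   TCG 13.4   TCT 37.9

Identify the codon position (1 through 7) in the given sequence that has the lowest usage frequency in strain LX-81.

Codon 1 GAT (Asp): 33.8 per 1000.
Codon 2 AGC (Ser): 42.9 per 1000.
Codon 3 GAT (Asp): 33.8 per 1000.
Codon 4 TGC (Cys): 24.6 per 1000.
Codon 5 CAA (Gln): 26.0 per 1000.
Codon 6 CGC (Arg): 30.4 per 1000.
Codon 7 CGG (Arg): 24.4 per 1000.
Lowest frequency is 24.4 at codon 7.

7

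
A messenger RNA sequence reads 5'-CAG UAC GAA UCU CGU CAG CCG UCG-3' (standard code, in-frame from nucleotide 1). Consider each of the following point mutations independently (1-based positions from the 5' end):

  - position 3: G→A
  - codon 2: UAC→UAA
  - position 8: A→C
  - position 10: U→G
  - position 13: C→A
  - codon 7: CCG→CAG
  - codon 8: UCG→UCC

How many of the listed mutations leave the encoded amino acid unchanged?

2

Codon 1: CAG (Gln) → CAA (Gln) — synonymous.
Codon 2: UAC (Tyr) → UAA (Stop) — nonsense.
Codon 3: GAA (Glu) → GCA (Ala) — missense.
Codon 4: UCU (Ser) → GCU (Ala) — missense.
Codon 5: CGU (Arg) → AGU (Ser) — missense.
Codon 7: CCG (Pro) → CAG (Gln) — missense.
Codon 8: UCG (Ser) → UCC (Ser) — synonymous.
Synonymous: 2 of 7.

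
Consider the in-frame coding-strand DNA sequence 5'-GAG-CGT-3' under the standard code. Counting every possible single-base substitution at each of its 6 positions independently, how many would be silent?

4

Codon 1 (GAG, Glu): 1 synonymous substitution.
Codon 2 (CGT, Arg): 3 synonymous substitutions.
Total: 1 + 3 = 4.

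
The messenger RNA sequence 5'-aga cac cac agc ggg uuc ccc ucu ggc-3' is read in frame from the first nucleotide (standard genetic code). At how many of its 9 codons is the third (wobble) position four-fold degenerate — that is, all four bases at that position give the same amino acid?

4

Codon 1 AGA (Arg): third position 2-fold.
Codon 2 CAC (His): third position 2-fold.
Codon 3 CAC (His): third position 2-fold.
Codon 4 AGC (Ser): third position 2-fold.
Codon 5 GGG (Gly): third position 4-fold.
Codon 6 UUC (Phe): third position 2-fold.
Codon 7 CCC (Pro): third position 4-fold.
Codon 8 UCU (Ser): third position 4-fold.
Codon 9 GGC (Gly): third position 4-fold.
Four-fold degenerate third positions: 4.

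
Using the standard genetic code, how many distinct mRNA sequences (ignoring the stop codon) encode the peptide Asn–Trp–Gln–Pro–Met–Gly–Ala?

256

Asn: 2 codons.
Trp: 1 codon.
Gln: 2 codons.
Pro: 4 codons.
Met: 1 codon.
Gly: 4 codons.
Ala: 4 codons.
2 × 1 × 2 × 4 × 1 × 4 × 4 = 256.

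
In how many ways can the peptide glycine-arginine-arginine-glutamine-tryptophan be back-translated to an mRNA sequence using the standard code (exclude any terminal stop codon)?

Gly: 4 codons.
Arg: 6 codons.
Arg: 6 codons.
Gln: 2 codons.
Trp: 1 codon.
4 × 6 × 6 × 2 × 1 = 288.

288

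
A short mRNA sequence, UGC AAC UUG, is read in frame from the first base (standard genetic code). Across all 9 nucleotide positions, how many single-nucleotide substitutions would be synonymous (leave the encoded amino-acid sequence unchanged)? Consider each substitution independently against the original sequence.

4

Codon 1 (UGC, Cys): 1 synonymous substitution.
Codon 2 (AAC, Asn): 1 synonymous substitution.
Codon 3 (UUG, Leu): 2 synonymous substitutions.
Total: 1 + 1 + 2 = 4.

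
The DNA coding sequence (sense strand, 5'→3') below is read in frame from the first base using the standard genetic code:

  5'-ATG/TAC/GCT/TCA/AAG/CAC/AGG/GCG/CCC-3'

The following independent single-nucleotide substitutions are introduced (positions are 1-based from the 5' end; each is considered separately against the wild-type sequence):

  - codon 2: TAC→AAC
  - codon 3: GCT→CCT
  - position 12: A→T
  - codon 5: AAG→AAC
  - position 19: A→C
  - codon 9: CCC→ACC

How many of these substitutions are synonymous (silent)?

2

Codon 2: TAC (Tyr) → AAC (Asn) — missense.
Codon 3: GCT (Ala) → CCT (Pro) — missense.
Codon 4: TCA (Ser) → TCT (Ser) — synonymous.
Codon 5: AAG (Lys) → AAC (Asn) — missense.
Codon 7: AGG (Arg) → CGG (Arg) — synonymous.
Codon 9: CCC (Pro) → ACC (Thr) — missense.
Synonymous: 2 of 6.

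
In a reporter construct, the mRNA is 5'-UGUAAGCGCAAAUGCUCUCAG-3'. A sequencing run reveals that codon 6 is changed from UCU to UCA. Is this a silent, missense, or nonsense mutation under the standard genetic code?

Position 18 falls in codon 6: UCU → Ser.
After the substitution the codon is UCA → Ser.
Both encode Ser, so the change is synonymous.

silent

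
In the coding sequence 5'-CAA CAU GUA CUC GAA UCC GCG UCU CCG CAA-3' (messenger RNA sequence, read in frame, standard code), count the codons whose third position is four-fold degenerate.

Codon 1 CAA (Gln): third position 2-fold.
Codon 2 CAU (His): third position 2-fold.
Codon 3 GUA (Val): third position 4-fold.
Codon 4 CUC (Leu): third position 4-fold.
Codon 5 GAA (Glu): third position 2-fold.
Codon 6 UCC (Ser): third position 4-fold.
Codon 7 GCG (Ala): third position 4-fold.
Codon 8 UCU (Ser): third position 4-fold.
Codon 9 CCG (Pro): third position 4-fold.
Codon 10 CAA (Gln): third position 2-fold.
Four-fold degenerate third positions: 6.

6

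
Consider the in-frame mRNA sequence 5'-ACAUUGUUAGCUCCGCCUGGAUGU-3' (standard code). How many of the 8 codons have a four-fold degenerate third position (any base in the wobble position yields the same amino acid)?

5

Codon 1 ACA (Thr): third position 4-fold.
Codon 2 UUG (Leu): third position 2-fold.
Codon 3 UUA (Leu): third position 2-fold.
Codon 4 GCU (Ala): third position 4-fold.
Codon 5 CCG (Pro): third position 4-fold.
Codon 6 CCU (Pro): third position 4-fold.
Codon 7 GGA (Gly): third position 4-fold.
Codon 8 UGU (Cys): third position 2-fold.
Four-fold degenerate third positions: 5.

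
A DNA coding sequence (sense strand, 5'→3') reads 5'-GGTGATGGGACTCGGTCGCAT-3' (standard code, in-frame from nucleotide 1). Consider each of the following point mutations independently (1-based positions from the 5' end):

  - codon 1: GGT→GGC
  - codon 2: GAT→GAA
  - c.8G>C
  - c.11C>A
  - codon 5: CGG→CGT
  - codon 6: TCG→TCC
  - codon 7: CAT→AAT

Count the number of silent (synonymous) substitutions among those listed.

3

Codon 1: GGT (Gly) → GGC (Gly) — synonymous.
Codon 2: GAT (Asp) → GAA (Glu) — missense.
Codon 3: GGG (Gly) → GCG (Ala) — missense.
Codon 4: ACT (Thr) → AAT (Asn) — missense.
Codon 5: CGG (Arg) → CGT (Arg) — synonymous.
Codon 6: TCG (Ser) → TCC (Ser) — synonymous.
Codon 7: CAT (His) → AAT (Asn) — missense.
Synonymous: 3 of 7.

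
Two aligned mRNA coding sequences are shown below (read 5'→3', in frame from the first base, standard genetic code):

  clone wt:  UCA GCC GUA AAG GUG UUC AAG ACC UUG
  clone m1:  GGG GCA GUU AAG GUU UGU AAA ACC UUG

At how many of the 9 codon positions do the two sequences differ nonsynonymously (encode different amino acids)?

2

Codon 1: UCA Ser / GGG Gly — nonsynonymous.
Codon 2: GCC Ala / GCA Ala — synonymous.
Codon 3: GUA Val / GUU Val — synonymous.
Codon 4: AAG Lys / AAG Lys — identical.
Codon 5: GUG Val / GUU Val — synonymous.
Codon 6: UUC Phe / UGU Cys — nonsynonymous.
Codon 7: AAG Lys / AAA Lys — synonymous.
Codon 8: ACC Thr / ACC Thr — identical.
Codon 9: UUG Leu / UUG Leu — identical.
Nonsynonymous differences: 2.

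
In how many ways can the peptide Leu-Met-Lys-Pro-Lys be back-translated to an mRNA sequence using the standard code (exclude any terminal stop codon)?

96

Leu: 6 codons.
Met: 1 codon.
Lys: 2 codons.
Pro: 4 codons.
Lys: 2 codons.
6 × 1 × 2 × 4 × 2 = 96.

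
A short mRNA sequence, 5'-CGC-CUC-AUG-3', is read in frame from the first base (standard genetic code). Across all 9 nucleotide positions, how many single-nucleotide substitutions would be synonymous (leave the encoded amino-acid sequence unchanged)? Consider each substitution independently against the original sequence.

Codon 1 (CGC, Arg): 3 synonymous substitutions.
Codon 2 (CUC, Leu): 3 synonymous substitutions.
Codon 3 (AUG, Met): 0 synonymous substitutions.
Total: 3 + 3 + 0 = 6.

6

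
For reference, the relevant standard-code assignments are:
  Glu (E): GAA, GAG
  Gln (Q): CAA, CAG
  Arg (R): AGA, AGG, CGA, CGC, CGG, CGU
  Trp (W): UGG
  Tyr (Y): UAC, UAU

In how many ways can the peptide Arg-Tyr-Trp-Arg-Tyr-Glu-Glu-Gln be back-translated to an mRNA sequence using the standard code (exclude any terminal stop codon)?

Arg: 6 codons.
Tyr: 2 codons.
Trp: 1 codon.
Arg: 6 codons.
Tyr: 2 codons.
Glu: 2 codons.
Glu: 2 codons.
Gln: 2 codons.
6 × 2 × 1 × 6 × 2 × 2 × 2 × 2 = 1152.

1152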